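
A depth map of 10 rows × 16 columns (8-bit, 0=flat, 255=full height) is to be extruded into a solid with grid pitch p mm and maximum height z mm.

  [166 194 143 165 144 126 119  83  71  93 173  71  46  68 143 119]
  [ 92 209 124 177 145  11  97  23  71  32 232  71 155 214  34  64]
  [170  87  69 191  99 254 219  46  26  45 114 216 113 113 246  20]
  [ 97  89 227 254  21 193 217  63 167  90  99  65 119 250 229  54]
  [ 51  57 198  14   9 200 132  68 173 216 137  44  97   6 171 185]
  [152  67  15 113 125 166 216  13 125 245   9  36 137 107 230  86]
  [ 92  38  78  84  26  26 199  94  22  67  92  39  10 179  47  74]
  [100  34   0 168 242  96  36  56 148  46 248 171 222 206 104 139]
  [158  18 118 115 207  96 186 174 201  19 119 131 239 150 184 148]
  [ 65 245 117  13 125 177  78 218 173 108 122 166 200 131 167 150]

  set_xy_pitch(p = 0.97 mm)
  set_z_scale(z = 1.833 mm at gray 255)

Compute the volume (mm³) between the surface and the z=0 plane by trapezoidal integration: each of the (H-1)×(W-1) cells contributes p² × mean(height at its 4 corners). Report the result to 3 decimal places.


109.449

height_mm = gray/255 × 1.833; cell vol = 0.97² × mean(4 corners)
unit = 0.97² × 1.833 / (4×255) = 0.00169085 mm³ per gray-sum
row 0: Σ corner-gray over 15 cells = 6909  → 11.6821
row 1: Σ corner-gray over 15 cells = 7212  → 12.1944
row 2: Σ corner-gray over 15 cells = 8183  → 13.8362
row 3: Σ corner-gray over 15 cells = 7597  → 12.8454
row 4: Σ corner-gray over 15 cells = 6726  → 11.3727
row 5: Σ corner-gray over 15 cells = 5614  → 9.4924
row 6: Σ corner-gray over 15 cells = 5961  → 10.0792
row 7: Σ corner-gray over 15 cells = 8013  → 13.5488
row 8: Σ corner-gray over 15 cells = 8515  → 14.3976
Σ rows: total corner-gray = 64730  → 109.4489 mm³


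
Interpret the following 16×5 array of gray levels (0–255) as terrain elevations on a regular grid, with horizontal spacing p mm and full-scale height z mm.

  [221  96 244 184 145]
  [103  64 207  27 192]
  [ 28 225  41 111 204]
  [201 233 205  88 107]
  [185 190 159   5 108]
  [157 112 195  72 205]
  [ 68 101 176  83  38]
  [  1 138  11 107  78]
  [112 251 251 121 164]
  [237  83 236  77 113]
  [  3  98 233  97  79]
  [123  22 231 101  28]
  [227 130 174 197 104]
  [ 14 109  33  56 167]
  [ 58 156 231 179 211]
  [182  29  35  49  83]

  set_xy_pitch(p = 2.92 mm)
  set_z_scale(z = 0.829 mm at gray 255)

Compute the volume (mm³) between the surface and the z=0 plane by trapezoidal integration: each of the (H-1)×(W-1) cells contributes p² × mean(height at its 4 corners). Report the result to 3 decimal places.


214.817

height_mm = gray/255 × 0.829; cell vol = 2.92² × mean(4 corners)
unit = 2.92² × 0.829 / (4×255) = 0.00692979 mm³ per gray-sum
row 0: Σ corner-gray over 4 cells = 2305  → 15.9732
row 1: Σ corner-gray over 4 cells = 1877  → 13.0072
row 2: Σ corner-gray over 4 cells = 2346  → 16.2573
row 3: Σ corner-gray over 4 cells = 2361  → 16.3612
row 4: Σ corner-gray over 4 cells = 2121  → 14.6981
row 5: Σ corner-gray over 4 cells = 1946  → 13.4854
row 6: Σ corner-gray over 4 cells = 1417  → 9.8195
row 7: Σ corner-gray over 4 cells = 2113  → 14.6426
row 8: Σ corner-gray over 4 cells = 2664  → 18.4610
row 9: Σ corner-gray over 4 cells = 2080  → 14.4140
row 10: Σ corner-gray over 4 cells = 1797  → 12.4528
row 11: Σ corner-gray over 4 cells = 2192  → 15.1901
row 12: Σ corner-gray over 4 cells = 1910  → 13.2359
row 13: Σ corner-gray over 4 cells = 1978  → 13.7071
row 14: Σ corner-gray over 4 cells = 1892  → 13.1112
Σ rows: total corner-gray = 30999  → 214.8166 mm³


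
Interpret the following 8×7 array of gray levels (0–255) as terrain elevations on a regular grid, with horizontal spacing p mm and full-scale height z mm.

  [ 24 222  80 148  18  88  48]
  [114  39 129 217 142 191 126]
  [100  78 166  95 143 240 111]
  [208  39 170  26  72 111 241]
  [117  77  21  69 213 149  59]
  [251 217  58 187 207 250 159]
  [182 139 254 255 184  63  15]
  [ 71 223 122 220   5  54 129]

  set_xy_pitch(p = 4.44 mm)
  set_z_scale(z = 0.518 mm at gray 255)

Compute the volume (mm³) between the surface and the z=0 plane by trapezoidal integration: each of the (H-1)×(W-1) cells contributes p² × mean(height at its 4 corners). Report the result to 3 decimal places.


height_mm = gray/255 × 0.518; cell vol = 4.44² × mean(4 corners)
unit = 4.44² × 0.518 / (4×255) = 0.0100114 mm³ per gray-sum
row 0: Σ corner-gray over 6 cells = 2860  → 28.6327
row 1: Σ corner-gray over 6 cells = 3331  → 33.3480
row 2: Σ corner-gray over 6 cells = 2940  → 29.4336
row 3: Σ corner-gray over 6 cells = 2519  → 25.2188
row 4: Σ corner-gray over 6 cells = 3482  → 34.8598
row 5: Σ corner-gray over 6 cells = 4235  → 42.3983
row 6: Σ corner-gray over 6 cells = 3435  → 34.3892
Σ rows: total corner-gray = 22802  → 228.2803 mm³

228.280


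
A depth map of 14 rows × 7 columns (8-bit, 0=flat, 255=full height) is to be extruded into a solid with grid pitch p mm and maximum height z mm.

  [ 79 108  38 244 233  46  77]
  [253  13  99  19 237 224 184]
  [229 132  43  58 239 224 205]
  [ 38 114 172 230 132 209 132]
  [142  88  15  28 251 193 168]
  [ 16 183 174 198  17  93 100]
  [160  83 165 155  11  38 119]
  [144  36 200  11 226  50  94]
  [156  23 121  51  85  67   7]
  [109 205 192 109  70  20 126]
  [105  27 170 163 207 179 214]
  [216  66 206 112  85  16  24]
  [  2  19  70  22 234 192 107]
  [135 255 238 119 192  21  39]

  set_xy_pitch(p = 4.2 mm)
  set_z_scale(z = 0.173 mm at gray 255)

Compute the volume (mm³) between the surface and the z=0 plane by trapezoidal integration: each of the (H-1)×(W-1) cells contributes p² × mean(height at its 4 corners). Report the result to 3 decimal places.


112.800

height_mm = gray/255 × 0.173; cell vol = 4.2² × mean(4 corners)
unit = 4.2² × 0.173 / (4×255) = 0.00299188 mm³ per gray-sum
row 0: Σ corner-gray over 6 cells = 3115  → 9.3197
row 1: Σ corner-gray over 6 cells = 3447  → 10.3130
row 2: Σ corner-gray over 6 cells = 3710  → 11.0999
row 3: Σ corner-gray over 6 cells = 3344  → 10.0049
row 4: Σ corner-gray over 6 cells = 2906  → 8.6944
row 5: Σ corner-gray over 6 cells = 2629  → 7.8657
row 6: Σ corner-gray over 6 cells = 2467  → 7.3810
row 7: Σ corner-gray over 6 cells = 2141  → 6.4056
row 8: Σ corner-gray over 6 cells = 2284  → 6.8335
row 9: Σ corner-gray over 6 cells = 3238  → 9.6877
row 10: Σ corner-gray over 6 cells = 3021  → 9.0385
row 11: Σ corner-gray over 6 cells = 2393  → 7.1596
row 12: Σ corner-gray over 6 cells = 3007  → 8.9966
Σ rows: total corner-gray = 37702  → 112.7999 mm³


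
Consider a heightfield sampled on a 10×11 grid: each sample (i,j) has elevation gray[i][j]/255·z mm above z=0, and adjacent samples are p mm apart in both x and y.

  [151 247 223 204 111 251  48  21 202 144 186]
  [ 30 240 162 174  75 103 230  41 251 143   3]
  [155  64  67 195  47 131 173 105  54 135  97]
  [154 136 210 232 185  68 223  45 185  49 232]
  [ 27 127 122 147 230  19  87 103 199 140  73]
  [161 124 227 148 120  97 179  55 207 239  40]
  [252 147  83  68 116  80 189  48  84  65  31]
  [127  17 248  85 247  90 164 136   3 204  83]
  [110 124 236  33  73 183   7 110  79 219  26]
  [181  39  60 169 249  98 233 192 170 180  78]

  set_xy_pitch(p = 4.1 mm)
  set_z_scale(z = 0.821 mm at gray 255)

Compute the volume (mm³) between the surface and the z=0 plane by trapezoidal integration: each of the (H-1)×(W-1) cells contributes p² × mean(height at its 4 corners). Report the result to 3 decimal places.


height_mm = gray/255 × 0.821; cell vol = 4.1² × mean(4 corners)
unit = 4.1² × 0.821 / (4×255) = 0.0135304 mm³ per gray-sum
row 0: Σ corner-gray over 10 cells = 6110  → 82.6708
row 1: Σ corner-gray over 10 cells = 5065  → 68.5315
row 2: Σ corner-gray over 10 cells = 5246  → 70.9805
row 3: Σ corner-gray over 10 cells = 5500  → 74.4172
row 4: Σ corner-gray over 10 cells = 5441  → 73.6189
row 5: Σ corner-gray over 10 cells = 5036  → 68.1391
row 6: Σ corner-gray over 10 cells = 4641  → 62.7946
row 7: Σ corner-gray over 10 cells = 4862  → 65.7848
row 8: Σ corner-gray over 10 cells = 5303  → 71.7517
Σ rows: total corner-gray = 47204  → 638.6891 mm³

638.689


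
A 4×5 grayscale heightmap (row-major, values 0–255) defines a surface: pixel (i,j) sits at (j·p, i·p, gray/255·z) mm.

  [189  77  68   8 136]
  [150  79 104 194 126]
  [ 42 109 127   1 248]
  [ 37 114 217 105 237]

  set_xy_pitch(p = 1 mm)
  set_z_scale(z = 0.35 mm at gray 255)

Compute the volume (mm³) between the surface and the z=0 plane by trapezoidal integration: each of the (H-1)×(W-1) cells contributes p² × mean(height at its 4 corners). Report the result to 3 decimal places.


height_mm = gray/255 × 0.35; cell vol = 1² × mean(4 corners)
unit = 1² × 0.35 / (4×255) = 0.000343137 mm³ per gray-sum
row 0: Σ corner-gray over 4 cells = 1661  → 0.5700
row 1: Σ corner-gray over 4 cells = 1794  → 0.6156
row 2: Σ corner-gray over 4 cells = 1910  → 0.6554
Σ rows: total corner-gray = 5365  → 1.8409 mm³

1.841


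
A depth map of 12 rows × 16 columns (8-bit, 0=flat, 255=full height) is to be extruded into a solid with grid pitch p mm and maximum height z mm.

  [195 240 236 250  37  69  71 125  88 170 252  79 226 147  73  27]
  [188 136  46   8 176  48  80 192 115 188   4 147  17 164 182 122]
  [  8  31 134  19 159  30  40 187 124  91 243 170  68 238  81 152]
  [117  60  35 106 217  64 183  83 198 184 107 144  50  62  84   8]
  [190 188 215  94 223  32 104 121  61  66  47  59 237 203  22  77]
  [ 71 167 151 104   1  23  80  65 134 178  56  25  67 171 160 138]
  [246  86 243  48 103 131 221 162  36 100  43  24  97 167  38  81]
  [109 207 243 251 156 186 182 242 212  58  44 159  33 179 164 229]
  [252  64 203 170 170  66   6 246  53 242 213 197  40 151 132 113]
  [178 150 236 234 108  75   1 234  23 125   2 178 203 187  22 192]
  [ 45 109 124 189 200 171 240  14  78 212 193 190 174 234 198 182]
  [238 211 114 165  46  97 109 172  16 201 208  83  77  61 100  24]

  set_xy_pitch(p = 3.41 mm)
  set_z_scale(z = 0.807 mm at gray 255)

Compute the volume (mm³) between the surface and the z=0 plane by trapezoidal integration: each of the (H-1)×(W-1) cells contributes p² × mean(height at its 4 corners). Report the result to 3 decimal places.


height_mm = gray/255 × 0.807; cell vol = 3.41² × mean(4 corners)
unit = 3.41² × 0.807 / (4×255) = 0.00919988 mm³ per gray-sum
row 0: Σ corner-gray over 15 cells = 7664  → 70.5079
row 1: Σ corner-gray over 15 cells = 6706  → 61.6944
row 2: Σ corner-gray over 15 cells = 6669  → 61.3540
row 3: Σ corner-gray over 15 cells = 6890  → 63.3872
row 4: Σ corner-gray over 15 cells = 6584  → 60.5720
row 5: Σ corner-gray over 15 cells = 6298  → 57.9408
row 6: Σ corner-gray over 15 cells = 8295  → 76.3130
row 7: Σ corner-gray over 15 cells = 9241  → 85.0161
row 8: Σ corner-gray over 15 cells = 8197  → 75.4114
row 9: Σ corner-gray over 15 cells = 8805  → 81.0049
row 10: Σ corner-gray over 15 cells = 8461  → 77.8402
Σ rows: total corner-gray = 83810  → 771.0419 mm³

771.042


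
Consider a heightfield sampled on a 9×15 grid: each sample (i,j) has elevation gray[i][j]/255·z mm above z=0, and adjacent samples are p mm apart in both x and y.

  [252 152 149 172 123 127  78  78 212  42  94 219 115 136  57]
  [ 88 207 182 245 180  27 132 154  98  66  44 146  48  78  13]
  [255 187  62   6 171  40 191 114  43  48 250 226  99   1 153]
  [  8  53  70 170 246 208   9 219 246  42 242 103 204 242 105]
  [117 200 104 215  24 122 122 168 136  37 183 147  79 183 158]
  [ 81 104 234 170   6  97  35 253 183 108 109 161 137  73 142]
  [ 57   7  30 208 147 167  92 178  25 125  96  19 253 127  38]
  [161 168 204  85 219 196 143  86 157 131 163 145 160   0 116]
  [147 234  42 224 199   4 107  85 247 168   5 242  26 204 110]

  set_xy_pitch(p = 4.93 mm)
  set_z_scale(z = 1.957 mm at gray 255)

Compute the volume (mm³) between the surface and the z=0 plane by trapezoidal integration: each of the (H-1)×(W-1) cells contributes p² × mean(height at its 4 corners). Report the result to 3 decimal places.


height_mm = gray/255 × 1.957; cell vol = 4.93² × mean(4 corners)
unit = 4.93² × 1.957 / (4×255) = 0.046632 mm³ per gray-sum
row 0: Σ corner-gray over 14 cells = 7018  → 327.2637
row 1: Σ corner-gray over 14 cells = 6599  → 307.7249
row 2: Σ corner-gray over 14 cells = 7505  → 349.9735
row 3: Σ corner-gray over 14 cells = 7936  → 370.0719
row 4: Σ corner-gray over 14 cells = 7278  → 339.3880
row 5: Σ corner-gray over 14 cells = 6606  → 308.0513
row 6: Σ corner-gray over 14 cells = 7034  → 328.0098
row 7: Σ corner-gray over 14 cells = 7822  → 364.7559
Σ rows: total corner-gray = 57798  → 2695.2391 mm³

2695.239


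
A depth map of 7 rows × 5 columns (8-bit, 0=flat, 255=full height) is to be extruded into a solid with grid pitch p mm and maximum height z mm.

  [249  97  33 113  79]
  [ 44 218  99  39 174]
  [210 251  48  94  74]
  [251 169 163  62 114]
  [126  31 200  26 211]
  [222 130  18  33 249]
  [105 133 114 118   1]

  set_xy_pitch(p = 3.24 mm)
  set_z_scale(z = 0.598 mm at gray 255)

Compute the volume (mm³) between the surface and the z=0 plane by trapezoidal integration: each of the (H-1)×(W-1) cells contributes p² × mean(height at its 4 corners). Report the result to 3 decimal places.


height_mm = gray/255 × 0.598; cell vol = 3.24² × mean(4 corners)
unit = 3.24² × 0.598 / (4×255) = 0.00615448 mm³ per gray-sum
row 0: Σ corner-gray over 4 cells = 1744  → 10.7334
row 1: Σ corner-gray over 4 cells = 2000  → 12.3090
row 2: Σ corner-gray over 4 cells = 2223  → 13.6814
row 3: Σ corner-gray over 4 cells = 2004  → 12.3336
row 4: Σ corner-gray over 4 cells = 1684  → 10.3641
row 5: Σ corner-gray over 4 cells = 1669  → 10.2718
Σ rows: total corner-gray = 11324  → 69.6933 mm³

69.693


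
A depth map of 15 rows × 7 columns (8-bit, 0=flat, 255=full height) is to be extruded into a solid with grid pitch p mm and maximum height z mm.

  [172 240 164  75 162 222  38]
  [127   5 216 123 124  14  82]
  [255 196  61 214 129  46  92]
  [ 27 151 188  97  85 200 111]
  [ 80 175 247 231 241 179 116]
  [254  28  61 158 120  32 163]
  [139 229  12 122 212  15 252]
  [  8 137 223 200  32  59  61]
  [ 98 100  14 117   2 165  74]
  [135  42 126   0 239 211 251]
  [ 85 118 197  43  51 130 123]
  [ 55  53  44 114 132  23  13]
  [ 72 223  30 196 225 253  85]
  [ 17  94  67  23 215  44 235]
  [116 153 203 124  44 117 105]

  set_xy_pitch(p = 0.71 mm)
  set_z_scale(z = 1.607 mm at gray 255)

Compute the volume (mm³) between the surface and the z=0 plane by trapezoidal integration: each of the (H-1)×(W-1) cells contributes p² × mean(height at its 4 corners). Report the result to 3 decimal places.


height_mm = gray/255 × 1.607; cell vol = 0.71² × mean(4 corners)
unit = 0.71² × 1.607 / (4×255) = 0.000794205 mm³ per gray-sum
row 0: Σ corner-gray over 6 cells = 3109  → 2.4692
row 1: Σ corner-gray over 6 cells = 2812  → 2.2333
row 2: Σ corner-gray over 6 cells = 3219  → 2.5565
row 3: Σ corner-gray over 6 cells = 3922  → 3.1149
row 4: Σ corner-gray over 6 cells = 3557  → 2.8250
row 5: Σ corner-gray over 6 cells = 2786  → 2.2127
row 6: Σ corner-gray over 6 cells = 2942  → 2.3365
row 7: Σ corner-gray over 6 cells = 2339  → 1.8576
row 8: Σ corner-gray over 6 cells = 2590  → 2.0570
row 9: Σ corner-gray over 6 cells = 2908  → 2.3095
row 10: Σ corner-gray over 6 cells = 2086  → 1.6567
row 11: Σ corner-gray over 6 cells = 2811  → 2.2325
row 12: Σ corner-gray over 6 cells = 3149  → 2.5010
row 13: Σ corner-gray over 6 cells = 2641  → 2.0975
Σ rows: total corner-gray = 40871  → 32.4599 mm³

32.460


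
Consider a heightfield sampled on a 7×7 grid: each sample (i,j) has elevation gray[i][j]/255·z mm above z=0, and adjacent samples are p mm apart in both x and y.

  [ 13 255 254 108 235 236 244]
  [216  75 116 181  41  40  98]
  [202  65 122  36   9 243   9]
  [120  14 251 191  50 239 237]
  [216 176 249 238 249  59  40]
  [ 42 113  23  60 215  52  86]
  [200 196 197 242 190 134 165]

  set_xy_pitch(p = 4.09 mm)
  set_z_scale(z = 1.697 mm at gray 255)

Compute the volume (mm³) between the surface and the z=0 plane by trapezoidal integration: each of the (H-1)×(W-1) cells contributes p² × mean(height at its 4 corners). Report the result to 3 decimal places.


height_mm = gray/255 × 1.697; cell vol = 4.09² × mean(4 corners)
unit = 4.09² × 1.697 / (4×255) = 0.027831 mm³ per gray-sum
row 0: Σ corner-gray over 6 cells = 3653  → 101.6665
row 1: Σ corner-gray over 6 cells = 2381  → 66.2655
row 2: Σ corner-gray over 6 cells = 3008  → 83.7155
row 3: Σ corner-gray over 6 cells = 4045  → 112.5763
row 4: Σ corner-gray over 6 cells = 3252  → 90.5063
row 5: Σ corner-gray over 6 cells = 3337  → 92.8719
Σ rows: total corner-gray = 19676  → 547.6021 mm³

547.602


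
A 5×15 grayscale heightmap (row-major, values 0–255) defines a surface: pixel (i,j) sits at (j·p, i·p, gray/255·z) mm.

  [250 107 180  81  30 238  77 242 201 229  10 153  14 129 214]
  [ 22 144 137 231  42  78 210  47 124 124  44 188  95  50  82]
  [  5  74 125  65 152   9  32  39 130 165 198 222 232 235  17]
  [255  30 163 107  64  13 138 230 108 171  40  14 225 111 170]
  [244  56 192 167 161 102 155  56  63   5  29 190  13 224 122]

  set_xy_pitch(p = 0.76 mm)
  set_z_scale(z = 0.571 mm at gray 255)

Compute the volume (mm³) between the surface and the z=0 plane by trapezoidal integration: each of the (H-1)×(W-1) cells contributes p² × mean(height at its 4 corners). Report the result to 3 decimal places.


8.589

height_mm = gray/255 × 0.571; cell vol = 0.76² × mean(4 corners)
unit = 0.76² × 0.571 / (4×255) = 0.000323343 mm³ per gray-sum
row 0: Σ corner-gray over 14 cells = 6978  → 2.2563
row 1: Σ corner-gray over 14 cells = 6510  → 2.1050
row 2: Σ corner-gray over 14 cells = 6631  → 2.1441
row 3: Σ corner-gray over 14 cells = 6445  → 2.0839
Σ rows: total corner-gray = 26564  → 8.5893 mm³


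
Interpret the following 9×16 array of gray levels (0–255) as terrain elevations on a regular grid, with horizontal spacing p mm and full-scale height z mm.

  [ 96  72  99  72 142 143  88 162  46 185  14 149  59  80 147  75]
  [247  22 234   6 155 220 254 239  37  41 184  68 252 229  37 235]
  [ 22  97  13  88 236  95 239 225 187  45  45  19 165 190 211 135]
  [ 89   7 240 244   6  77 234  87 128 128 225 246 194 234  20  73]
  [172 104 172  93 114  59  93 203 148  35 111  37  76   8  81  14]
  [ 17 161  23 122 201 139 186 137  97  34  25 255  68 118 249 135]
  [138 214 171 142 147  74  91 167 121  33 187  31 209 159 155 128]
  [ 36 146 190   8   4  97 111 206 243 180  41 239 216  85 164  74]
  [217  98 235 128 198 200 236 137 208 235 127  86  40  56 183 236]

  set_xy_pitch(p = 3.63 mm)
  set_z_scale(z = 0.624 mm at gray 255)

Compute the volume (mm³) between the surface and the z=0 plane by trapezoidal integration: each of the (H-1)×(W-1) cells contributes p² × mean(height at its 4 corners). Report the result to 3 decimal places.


503.307

height_mm = gray/255 × 0.624; cell vol = 3.63² × mean(4 corners)
unit = 3.63² × 0.624 / (4×255) = 0.00806116 mm³ per gray-sum
row 0: Σ corner-gray over 15 cells = 7525  → 60.6602
row 1: Σ corner-gray over 15 cells = 8305  → 66.9480
row 2: Σ corner-gray over 15 cells = 8169  → 65.8516
row 3: Σ corner-gray over 15 cells = 7156  → 57.6857
row 4: Σ corner-gray over 15 cells = 6636  → 53.4939
row 5: Σ corner-gray over 15 cells = 7850  → 63.2801
row 6: Σ corner-gray over 15 cells = 8038  → 64.7956
row 7: Σ corner-gray over 15 cells = 8757  → 70.5916
Σ rows: total corner-gray = 62436  → 503.3067 mm³


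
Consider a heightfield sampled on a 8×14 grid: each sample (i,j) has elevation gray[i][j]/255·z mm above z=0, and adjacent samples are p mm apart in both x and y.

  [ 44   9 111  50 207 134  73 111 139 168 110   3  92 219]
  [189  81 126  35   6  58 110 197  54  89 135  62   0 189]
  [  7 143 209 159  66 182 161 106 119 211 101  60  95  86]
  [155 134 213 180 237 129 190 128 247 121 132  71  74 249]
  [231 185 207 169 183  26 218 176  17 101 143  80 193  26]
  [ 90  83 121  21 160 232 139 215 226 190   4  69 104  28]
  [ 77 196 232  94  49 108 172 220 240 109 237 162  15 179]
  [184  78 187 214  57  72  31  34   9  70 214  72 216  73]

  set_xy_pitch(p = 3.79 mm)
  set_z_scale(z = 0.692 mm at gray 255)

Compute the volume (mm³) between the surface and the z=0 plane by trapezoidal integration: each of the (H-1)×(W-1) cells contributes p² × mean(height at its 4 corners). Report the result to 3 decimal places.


453.359

height_mm = gray/255 × 0.692; cell vol = 3.79² × mean(4 corners)
unit = 3.79² × 0.692 / (4×255) = 0.00974506 mm³ per gray-sum
row 0: Σ corner-gray over 13 cells = 4961  → 48.3452
row 1: Σ corner-gray over 13 cells = 5601  → 54.5821
row 2: Σ corner-gray over 13 cells = 7433  → 72.4350
row 3: Σ corner-gray over 13 cells = 7769  → 75.7093
row 4: Σ corner-gray over 13 cells = 6899  → 67.2311
row 5: Σ corner-gray over 13 cells = 7170  → 69.8721
row 6: Σ corner-gray over 13 cells = 6689  → 65.1847
Σ rows: total corner-gray = 46522  → 453.3595 mm³


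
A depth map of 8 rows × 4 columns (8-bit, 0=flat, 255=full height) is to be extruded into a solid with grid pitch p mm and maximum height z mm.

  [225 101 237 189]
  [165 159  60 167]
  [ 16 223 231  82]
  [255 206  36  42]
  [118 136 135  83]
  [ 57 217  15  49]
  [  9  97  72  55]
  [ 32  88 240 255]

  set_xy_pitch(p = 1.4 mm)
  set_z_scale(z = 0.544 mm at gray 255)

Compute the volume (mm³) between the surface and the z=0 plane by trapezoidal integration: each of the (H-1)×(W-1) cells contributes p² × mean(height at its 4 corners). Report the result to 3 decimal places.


11.056

height_mm = gray/255 × 0.544; cell vol = 1.4² × mean(4 corners)
unit = 1.4² × 0.544 / (4×255) = 0.00104533 mm³ per gray-sum
row 0: Σ corner-gray over 3 cells = 1860  → 1.9443
row 1: Σ corner-gray over 3 cells = 1776  → 1.8565
row 2: Σ corner-gray over 3 cells = 1787  → 1.8680
row 3: Σ corner-gray over 3 cells = 1524  → 1.5931
row 4: Σ corner-gray over 3 cells = 1313  → 1.3725
row 5: Σ corner-gray over 3 cells = 972  → 1.0161
row 6: Σ corner-gray over 3 cells = 1345  → 1.4060
Σ rows: total corner-gray = 10577  → 11.0565 mm³


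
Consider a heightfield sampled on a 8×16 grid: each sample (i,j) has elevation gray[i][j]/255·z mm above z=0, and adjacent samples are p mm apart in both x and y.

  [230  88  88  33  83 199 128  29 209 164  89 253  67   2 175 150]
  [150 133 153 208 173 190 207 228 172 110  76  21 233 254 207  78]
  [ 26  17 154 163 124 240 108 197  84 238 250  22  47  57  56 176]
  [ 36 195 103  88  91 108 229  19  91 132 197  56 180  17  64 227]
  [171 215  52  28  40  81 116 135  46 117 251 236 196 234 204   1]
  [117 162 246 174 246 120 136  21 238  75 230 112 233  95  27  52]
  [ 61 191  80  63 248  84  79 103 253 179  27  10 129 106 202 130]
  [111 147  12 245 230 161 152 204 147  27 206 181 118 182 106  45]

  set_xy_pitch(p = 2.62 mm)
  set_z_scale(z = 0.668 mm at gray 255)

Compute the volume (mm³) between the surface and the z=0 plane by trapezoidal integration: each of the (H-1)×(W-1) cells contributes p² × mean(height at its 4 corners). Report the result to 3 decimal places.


253.924

height_mm = gray/255 × 0.668; cell vol = 2.62² × mean(4 corners)
unit = 2.62² × 0.668 / (4×255) = 0.00449551 mm³ per gray-sum
row 0: Σ corner-gray over 15 cells = 8552  → 38.4456
row 1: Σ corner-gray over 15 cells = 8674  → 38.9940
row 2: Σ corner-gray over 15 cells = 7119  → 32.0035
row 3: Σ corner-gray over 15 cells = 7477  → 33.6129
row 4: Σ corner-gray over 15 cells = 8473  → 38.0904
row 5: Σ corner-gray over 15 cells = 8098  → 36.4046
row 6: Σ corner-gray over 15 cells = 8091  → 36.3732
Σ rows: total corner-gray = 56484  → 253.9243 mm³


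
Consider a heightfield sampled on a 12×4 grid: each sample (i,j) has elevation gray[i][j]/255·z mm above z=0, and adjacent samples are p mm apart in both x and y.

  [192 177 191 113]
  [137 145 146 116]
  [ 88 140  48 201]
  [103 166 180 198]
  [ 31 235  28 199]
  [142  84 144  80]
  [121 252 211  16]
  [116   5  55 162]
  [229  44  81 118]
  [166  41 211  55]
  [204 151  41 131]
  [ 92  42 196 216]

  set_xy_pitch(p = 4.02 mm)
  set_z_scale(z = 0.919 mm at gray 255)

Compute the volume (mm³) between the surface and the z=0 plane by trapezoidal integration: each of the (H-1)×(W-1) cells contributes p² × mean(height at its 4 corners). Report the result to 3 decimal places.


height_mm = gray/255 × 0.919; cell vol = 4.02² × mean(4 corners)
unit = 4.02² × 0.919 / (4×255) = 0.0145602 mm³ per gray-sum
row 0: Σ corner-gray over 3 cells = 1876  → 27.3149
row 1: Σ corner-gray over 3 cells = 1500  → 21.8403
row 2: Σ corner-gray over 3 cells = 1658  → 24.1408
row 3: Σ corner-gray over 3 cells = 1749  → 25.4658
row 4: Σ corner-gray over 3 cells = 1434  → 20.8793
row 5: Σ corner-gray over 3 cells = 1741  → 25.3493
row 6: Σ corner-gray over 3 cells = 1461  → 21.2725
row 7: Σ corner-gray over 3 cells = 995  → 14.4874
row 8: Σ corner-gray over 3 cells = 1322  → 19.2486
row 9: Σ corner-gray over 3 cells = 1444  → 21.0249
row 10: Σ corner-gray over 3 cells = 1503  → 21.8840
Σ rows: total corner-gray = 16683  → 242.9079 mm³

242.908


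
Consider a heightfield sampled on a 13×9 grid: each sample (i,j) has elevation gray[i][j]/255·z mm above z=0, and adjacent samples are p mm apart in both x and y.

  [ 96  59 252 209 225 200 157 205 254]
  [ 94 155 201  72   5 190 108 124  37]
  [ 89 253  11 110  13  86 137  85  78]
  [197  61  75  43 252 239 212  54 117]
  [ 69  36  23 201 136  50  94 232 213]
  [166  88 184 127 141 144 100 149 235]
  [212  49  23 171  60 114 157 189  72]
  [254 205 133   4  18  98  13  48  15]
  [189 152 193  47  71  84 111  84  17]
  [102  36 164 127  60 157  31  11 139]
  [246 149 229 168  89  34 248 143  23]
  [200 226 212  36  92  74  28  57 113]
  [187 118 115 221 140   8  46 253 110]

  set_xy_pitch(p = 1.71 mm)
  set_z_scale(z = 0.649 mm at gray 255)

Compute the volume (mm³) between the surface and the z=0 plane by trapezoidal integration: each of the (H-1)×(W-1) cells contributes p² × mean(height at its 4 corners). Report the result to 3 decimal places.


84.023

height_mm = gray/255 × 0.649; cell vol = 1.71² × mean(4 corners)
unit = 1.71² × 0.649 / (4×255) = 0.00186053 mm³ per gray-sum
row 0: Σ corner-gray over 8 cells = 4805  → 8.9398
row 1: Σ corner-gray over 8 cells = 3398  → 6.3221
row 2: Σ corner-gray over 8 cells = 3743  → 6.9640
row 3: Σ corner-gray over 8 cells = 4012  → 7.4644
row 4: Σ corner-gray over 8 cells = 4093  → 7.6152
row 5: Σ corner-gray over 8 cells = 4077  → 7.5854
row 6: Σ corner-gray over 8 cells = 3117  → 5.7993
row 7: Σ corner-gray over 8 cells = 2997  → 5.5760
row 8: Σ corner-gray over 8 cells = 3103  → 5.7732
row 9: Σ corner-gray over 8 cells = 3802  → 7.0737
row 10: Σ corner-gray over 8 cells = 4152  → 7.7249
row 11: Σ corner-gray over 8 cells = 3862  → 7.1854
Σ rows: total corner-gray = 45161  → 84.0234 mm³


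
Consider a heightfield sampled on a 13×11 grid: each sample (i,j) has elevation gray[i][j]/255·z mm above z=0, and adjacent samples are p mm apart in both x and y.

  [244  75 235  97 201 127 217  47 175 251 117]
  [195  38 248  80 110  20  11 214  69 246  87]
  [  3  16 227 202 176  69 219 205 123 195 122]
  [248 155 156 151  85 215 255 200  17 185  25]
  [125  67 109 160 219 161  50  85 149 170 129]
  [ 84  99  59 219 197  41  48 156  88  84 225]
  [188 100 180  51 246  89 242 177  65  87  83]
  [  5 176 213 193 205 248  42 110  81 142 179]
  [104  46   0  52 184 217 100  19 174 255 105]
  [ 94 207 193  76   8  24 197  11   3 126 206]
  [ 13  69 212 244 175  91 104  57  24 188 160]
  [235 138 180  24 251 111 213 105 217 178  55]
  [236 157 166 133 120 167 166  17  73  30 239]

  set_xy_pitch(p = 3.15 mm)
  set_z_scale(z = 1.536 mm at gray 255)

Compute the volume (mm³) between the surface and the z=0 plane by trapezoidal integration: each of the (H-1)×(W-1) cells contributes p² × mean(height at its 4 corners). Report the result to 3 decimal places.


height_mm = gray/255 × 1.536; cell vol = 3.15² × mean(4 corners)
unit = 3.15² × 1.536 / (4×255) = 0.0149421 mm³ per gray-sum
row 0: Σ corner-gray over 10 cells = 5565  → 83.1529
row 1: Σ corner-gray over 10 cells = 5343  → 79.8357
row 2: Σ corner-gray over 10 cells = 6100  → 91.1469
row 3: Σ corner-gray over 10 cells = 5705  → 85.2448
row 4: Σ corner-gray over 10 cells = 4885  → 72.9922
row 5: Σ corner-gray over 10 cells = 5036  → 75.2485
row 6: Σ corner-gray over 10 cells = 5749  → 85.9022
row 7: Σ corner-gray over 10 cells = 5307  → 79.2978
row 8: Σ corner-gray over 10 cells = 4293  → 64.1465
row 9: Σ corner-gray over 10 cells = 4491  → 67.1051
row 10: Σ corner-gray over 10 cells = 5625  → 84.0494
row 11: Σ corner-gray over 10 cells = 5657  → 84.5276
Σ rows: total corner-gray = 63756  → 952.6497 mm³

952.650


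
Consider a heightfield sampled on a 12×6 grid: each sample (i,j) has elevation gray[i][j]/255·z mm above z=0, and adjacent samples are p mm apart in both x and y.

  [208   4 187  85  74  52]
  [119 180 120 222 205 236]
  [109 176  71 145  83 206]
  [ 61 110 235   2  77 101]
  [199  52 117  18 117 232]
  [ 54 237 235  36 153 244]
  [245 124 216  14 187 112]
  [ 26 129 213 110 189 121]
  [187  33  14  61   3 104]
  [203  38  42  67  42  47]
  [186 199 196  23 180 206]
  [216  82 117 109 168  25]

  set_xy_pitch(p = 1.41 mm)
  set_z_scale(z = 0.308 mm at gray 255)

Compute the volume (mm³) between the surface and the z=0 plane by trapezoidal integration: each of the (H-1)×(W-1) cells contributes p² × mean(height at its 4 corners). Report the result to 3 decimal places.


height_mm = gray/255 × 0.308; cell vol = 1.41² × mean(4 corners)
unit = 1.41² × 0.308 / (4×255) = 0.000600328 mm³ per gray-sum
row 0: Σ corner-gray over 5 cells = 2769  → 1.6623
row 1: Σ corner-gray over 5 cells = 3074  → 1.8454
row 2: Σ corner-gray over 5 cells = 2275  → 1.3657
row 3: Σ corner-gray over 5 cells = 2049  → 1.2301
row 4: Σ corner-gray over 5 cells = 2659  → 1.5963
row 5: Σ corner-gray over 5 cells = 3059  → 1.8364
row 6: Σ corner-gray over 5 cells = 2868  → 1.7217
row 7: Σ corner-gray over 5 cells = 1942  → 1.1658
row 8: Σ corner-gray over 5 cells = 1141  → 0.6850
row 9: Σ corner-gray over 5 cells = 2216  → 1.3303
row 10: Σ corner-gray over 5 cells = 2781  → 1.6695
Σ rows: total corner-gray = 26833  → 16.1086 mm³

16.109


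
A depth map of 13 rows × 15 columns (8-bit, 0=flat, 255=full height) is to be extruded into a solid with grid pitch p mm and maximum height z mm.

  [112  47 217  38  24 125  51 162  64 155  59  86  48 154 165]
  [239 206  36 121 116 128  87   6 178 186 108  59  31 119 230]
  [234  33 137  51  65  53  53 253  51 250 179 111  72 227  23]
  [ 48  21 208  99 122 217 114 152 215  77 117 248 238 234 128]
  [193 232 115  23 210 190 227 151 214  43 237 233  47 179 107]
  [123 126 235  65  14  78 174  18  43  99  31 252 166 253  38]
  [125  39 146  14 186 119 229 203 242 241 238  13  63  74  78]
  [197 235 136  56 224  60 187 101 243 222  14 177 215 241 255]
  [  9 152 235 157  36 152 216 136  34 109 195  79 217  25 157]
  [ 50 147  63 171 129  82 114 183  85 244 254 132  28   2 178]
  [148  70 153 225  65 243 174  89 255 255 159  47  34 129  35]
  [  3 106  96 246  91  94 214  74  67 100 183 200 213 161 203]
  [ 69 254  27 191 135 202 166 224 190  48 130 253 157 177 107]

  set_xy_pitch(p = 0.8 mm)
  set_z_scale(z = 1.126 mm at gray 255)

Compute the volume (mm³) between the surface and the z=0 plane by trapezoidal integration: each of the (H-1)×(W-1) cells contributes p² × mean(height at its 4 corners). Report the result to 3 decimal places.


64.651

height_mm = gray/255 × 1.126; cell vol = 0.8² × mean(4 corners)
unit = 0.8² × 1.126 / (4×255) = 0.00070651 mm³ per gray-sum
row 0: Σ corner-gray over 14 cells = 5968  → 4.2165
row 1: Σ corner-gray over 14 cells = 6558  → 4.6333
row 2: Σ corner-gray over 14 cells = 7627  → 5.3886
row 3: Σ corner-gray over 14 cells = 8802  → 6.2187
row 4: Σ corner-gray over 14 cells = 7771  → 5.4903
row 5: Σ corner-gray over 14 cells = 7086  → 5.0063
row 6: Σ corner-gray over 14 cells = 8491  → 5.9990
row 7: Σ corner-gray over 14 cells = 8326  → 5.8824
row 8: Σ corner-gray over 14 cells = 7148  → 5.0501
row 9: Σ corner-gray over 14 cells = 7475  → 5.2812
row 10: Σ corner-gray over 14 cells = 7875  → 5.5638
row 11: Σ corner-gray over 14 cells = 8380  → 5.9206
Σ rows: total corner-gray = 91507  → 64.6506 mm³


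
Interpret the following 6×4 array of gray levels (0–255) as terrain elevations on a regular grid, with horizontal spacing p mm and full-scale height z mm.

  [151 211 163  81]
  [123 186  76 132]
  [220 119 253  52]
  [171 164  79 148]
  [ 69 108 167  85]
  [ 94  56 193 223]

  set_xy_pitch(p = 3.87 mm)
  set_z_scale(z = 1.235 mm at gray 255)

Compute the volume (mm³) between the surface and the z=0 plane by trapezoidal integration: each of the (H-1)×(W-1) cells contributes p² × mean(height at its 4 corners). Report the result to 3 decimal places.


height_mm = gray/255 × 1.235; cell vol = 3.87² × mean(4 corners)
unit = 3.87² × 1.235 / (4×255) = 0.0181338 mm³ per gray-sum
row 0: Σ corner-gray over 3 cells = 1759  → 31.8973
row 1: Σ corner-gray over 3 cells = 1795  → 32.5502
row 2: Σ corner-gray over 3 cells = 1821  → 33.0216
row 3: Σ corner-gray over 3 cells = 1509  → 27.3639
row 4: Σ corner-gray over 3 cells = 1519  → 27.5452
Σ rows: total corner-gray = 8403  → 152.3783 mm³

152.378


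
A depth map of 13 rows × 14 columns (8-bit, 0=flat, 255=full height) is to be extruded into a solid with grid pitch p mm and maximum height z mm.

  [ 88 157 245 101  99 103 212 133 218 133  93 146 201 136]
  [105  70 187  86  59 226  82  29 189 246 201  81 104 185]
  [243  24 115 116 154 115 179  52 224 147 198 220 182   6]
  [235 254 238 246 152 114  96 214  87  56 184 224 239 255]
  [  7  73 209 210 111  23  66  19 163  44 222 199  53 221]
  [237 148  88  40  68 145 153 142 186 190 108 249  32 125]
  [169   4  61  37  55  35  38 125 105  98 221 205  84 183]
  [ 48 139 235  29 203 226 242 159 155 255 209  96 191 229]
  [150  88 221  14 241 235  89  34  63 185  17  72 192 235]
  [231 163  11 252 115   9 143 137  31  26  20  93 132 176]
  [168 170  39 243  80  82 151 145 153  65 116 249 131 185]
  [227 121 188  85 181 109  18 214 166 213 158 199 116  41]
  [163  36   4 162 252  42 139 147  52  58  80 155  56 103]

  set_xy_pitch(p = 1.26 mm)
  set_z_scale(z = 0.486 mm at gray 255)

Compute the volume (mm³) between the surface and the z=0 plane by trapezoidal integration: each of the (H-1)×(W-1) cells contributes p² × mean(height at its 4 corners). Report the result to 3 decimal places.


height_mm = gray/255 × 0.486; cell vol = 1.26² × mean(4 corners)
unit = 1.26² × 0.486 / (4×255) = 0.000756445 mm³ per gray-sum
row 0: Σ corner-gray over 13 cells = 7316  → 5.5341
row 1: Σ corner-gray over 13 cells = 7111  → 5.3791
row 2: Σ corner-gray over 13 cells = 8399  → 6.3534
row 3: Σ corner-gray over 13 cells = 7710  → 5.8322
row 4: Σ corner-gray over 13 cells = 6472  → 4.8957
row 5: Σ corner-gray over 13 cells = 5948  → 4.4993
row 6: Σ corner-gray over 13 cells = 7043  → 5.3276
row 7: Σ corner-gray over 13 cells = 7842  → 5.9320
row 8: Σ corner-gray over 13 cells = 5958  → 4.5069
row 9: Σ corner-gray over 13 cells = 6272  → 4.7444
row 10: Σ corner-gray over 13 cells = 7405  → 5.6015
row 11: Σ corner-gray over 13 cells = 6436  → 4.8685
Σ rows: total corner-gray = 83912  → 63.4748 mm³

63.475


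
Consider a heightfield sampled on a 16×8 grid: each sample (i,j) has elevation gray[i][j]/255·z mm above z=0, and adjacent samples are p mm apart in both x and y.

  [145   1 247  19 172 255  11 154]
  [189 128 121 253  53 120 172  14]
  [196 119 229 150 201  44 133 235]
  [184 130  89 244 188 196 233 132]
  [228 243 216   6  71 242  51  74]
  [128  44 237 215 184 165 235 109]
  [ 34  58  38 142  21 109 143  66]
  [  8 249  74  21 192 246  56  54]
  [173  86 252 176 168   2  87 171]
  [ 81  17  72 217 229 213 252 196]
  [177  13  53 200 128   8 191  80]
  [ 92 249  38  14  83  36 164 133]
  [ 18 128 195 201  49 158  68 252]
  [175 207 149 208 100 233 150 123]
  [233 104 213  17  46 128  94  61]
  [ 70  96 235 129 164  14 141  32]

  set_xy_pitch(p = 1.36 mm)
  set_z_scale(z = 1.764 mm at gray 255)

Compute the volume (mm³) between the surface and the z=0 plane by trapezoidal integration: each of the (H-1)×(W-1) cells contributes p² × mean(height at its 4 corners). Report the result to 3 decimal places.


height_mm = gray/255 × 1.764; cell vol = 1.36² × mean(4 corners)
unit = 1.36² × 1.764 / (4×255) = 0.00319872 mm³ per gray-sum
row 0: Σ corner-gray over 7 cells = 3606  → 11.5346
row 1: Σ corner-gray over 7 cells = 4080  → 13.0508
row 2: Σ corner-gray over 7 cells = 4659  → 14.9028
row 3: Σ corner-gray over 7 cells = 4436  → 14.1895
row 4: Σ corner-gray over 7 cells = 4357  → 13.9368
row 5: Σ corner-gray over 7 cells = 3519  → 11.2563
row 6: Σ corner-gray over 7 cells = 2860  → 9.1483
row 7: Σ corner-gray over 7 cells = 3624  → 11.5922
row 8: Σ corner-gray over 7 cells = 4163  → 13.3163
row 9: Σ corner-gray over 7 cells = 3720  → 11.8992
row 10: Σ corner-gray over 7 cells = 2836  → 9.0716
row 11: Σ corner-gray over 7 cells = 3261  → 10.4310
row 12: Σ corner-gray over 7 cells = 4260  → 13.6265
row 13: Σ corner-gray over 7 cells = 3890  → 12.4430
row 14: Σ corner-gray over 7 cells = 3158  → 10.1016
Σ rows: total corner-gray = 56429  → 180.5006 mm³

180.501


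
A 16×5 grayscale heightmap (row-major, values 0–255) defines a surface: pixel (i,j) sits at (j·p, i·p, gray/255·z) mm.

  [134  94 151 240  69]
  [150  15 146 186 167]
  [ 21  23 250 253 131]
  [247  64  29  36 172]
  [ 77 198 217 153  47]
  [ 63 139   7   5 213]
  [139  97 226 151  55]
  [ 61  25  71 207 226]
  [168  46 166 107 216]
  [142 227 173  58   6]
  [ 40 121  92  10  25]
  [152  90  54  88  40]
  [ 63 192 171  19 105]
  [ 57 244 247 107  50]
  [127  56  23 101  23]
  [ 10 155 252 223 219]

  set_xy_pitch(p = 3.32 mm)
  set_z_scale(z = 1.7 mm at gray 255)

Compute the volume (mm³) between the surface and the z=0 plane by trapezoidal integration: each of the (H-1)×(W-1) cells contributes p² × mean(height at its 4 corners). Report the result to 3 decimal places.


517.832

height_mm = gray/255 × 1.7; cell vol = 3.32² × mean(4 corners)
unit = 3.32² × 1.7 / (4×255) = 0.0183707 mm³ per gray-sum
row 0: Σ corner-gray over 4 cells = 2184  → 40.1215
row 1: Σ corner-gray over 4 cells = 2215  → 40.6910
row 2: Σ corner-gray over 4 cells = 1881  → 34.5552
row 3: Σ corner-gray over 4 cells = 1937  → 35.5840
row 4: Σ corner-gray over 4 cells = 1838  → 33.7653
row 5: Σ corner-gray over 4 cells = 1720  → 31.5975
row 6: Σ corner-gray over 4 cells = 2035  → 37.3843
row 7: Σ corner-gray over 4 cells = 1915  → 35.1798
row 8: Σ corner-gray over 4 cells = 2086  → 38.3212
row 9: Σ corner-gray over 4 cells = 1575  → 28.9338
row 10: Σ corner-gray over 4 cells = 1167  → 21.4386
row 11: Σ corner-gray over 4 cells = 1588  → 29.1726
row 12: Σ corner-gray over 4 cells = 2235  → 41.0584
row 13: Σ corner-gray over 4 cells = 1813  → 33.3060
row 14: Σ corner-gray over 4 cells = 1999  → 36.7230
Σ rows: total corner-gray = 28188  → 517.8324 mm³


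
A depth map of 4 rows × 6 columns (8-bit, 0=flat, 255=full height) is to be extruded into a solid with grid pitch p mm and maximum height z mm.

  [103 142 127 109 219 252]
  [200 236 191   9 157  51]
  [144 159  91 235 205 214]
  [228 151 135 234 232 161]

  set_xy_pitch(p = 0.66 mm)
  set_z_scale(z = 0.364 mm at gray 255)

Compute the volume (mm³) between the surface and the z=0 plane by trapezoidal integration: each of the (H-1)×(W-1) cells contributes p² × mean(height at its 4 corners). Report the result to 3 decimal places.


1.522

height_mm = gray/255 × 0.364; cell vol = 0.66² × mean(4 corners)
unit = 0.66² × 0.364 / (4×255) = 0.000155449 mm³ per gray-sum
row 0: Σ corner-gray over 5 cells = 2986  → 0.4642
row 1: Σ corner-gray over 5 cells = 3175  → 0.4936
row 2: Σ corner-gray over 5 cells = 3631  → 0.5644
Σ rows: total corner-gray = 9792  → 1.5222 mm³
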